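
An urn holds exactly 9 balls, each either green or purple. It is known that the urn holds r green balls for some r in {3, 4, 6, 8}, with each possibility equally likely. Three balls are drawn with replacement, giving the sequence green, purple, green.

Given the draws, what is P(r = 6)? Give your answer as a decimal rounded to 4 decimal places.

0.3529

Under each hypothesis, the probability of the observed sequence is: P(data | r = 3) = (3/9)(6/9)(3/9) = 2/27; P(data | r = 4) = (4/9)(5/9)(4/9) = 80/729; P(data | r = 6) = (6/9)(3/9)(6/9) = 4/27; P(data | r = 8) = (8/9)(1/9)(8/9) = 64/729.
Weighting by the prior gives 1/4 · 2/27 = 1/54, 1/4 · 80/729 = 20/729, 1/4 · 4/27 = 1/27, 1/4 · 64/729 = 16/729; these sum to 17/162.
So P(r = 6 | data) = (1/27) / (17/162) = 6/17.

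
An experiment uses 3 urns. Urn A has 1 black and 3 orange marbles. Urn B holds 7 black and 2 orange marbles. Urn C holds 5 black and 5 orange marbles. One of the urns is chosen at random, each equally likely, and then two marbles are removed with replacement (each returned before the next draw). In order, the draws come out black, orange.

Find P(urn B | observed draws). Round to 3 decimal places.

0.283

For each hypothesis, P(data | H) works out to: P(data | urn A) = (1/4)(3/4) = 0.1875; P(data | urn B) = (7/9)(2/9) = 0.17284; P(data | urn C) = (5/10)(5/10) = 0.25.
Weighting by the prior gives 1/3 · 0.1875 = 0.0625, 1/3 · 0.17284 = 0.057613, 1/3 · 0.25 = 0.083333; these sum to 0.20345.
So P(urn B | data) = (0.057613) / (0.20345) = 0.28319.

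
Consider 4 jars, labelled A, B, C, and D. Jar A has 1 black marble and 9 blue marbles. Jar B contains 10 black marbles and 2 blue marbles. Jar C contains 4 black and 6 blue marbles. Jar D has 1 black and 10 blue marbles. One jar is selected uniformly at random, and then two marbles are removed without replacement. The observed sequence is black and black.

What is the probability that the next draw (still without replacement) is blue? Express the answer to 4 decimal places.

For each hypothesis, P(data | H) works out to: P(data | jar A) = (1/10)(0/9) = 0; P(data | jar B) = (10/12)(9/11) = 0.68182; P(data | jar C) = (4/10)(3/9) = 0.13333; P(data | jar D) = (1/11)(0/10) = 0.
The prior-weighted likelihoods are 1/4 · 0 = 0, 1/4 · 0.68182 = 0.17045, 1/4 · 0.13333 = 0.033333, 1/4 · 0 = 0; summing to 0.20379.
Dividing through by the total gives posterior P(jar A | data) = 0, P(jar B | data) = 0.83643, P(jar C | data) = 0.16357, P(jar D | data) = 0.
So P(blue next | data) = Σ P(blue next | H) P(H | data) = (1/5)(0.83643) + (3/4)(0.16357) = 0.28996.

0.2900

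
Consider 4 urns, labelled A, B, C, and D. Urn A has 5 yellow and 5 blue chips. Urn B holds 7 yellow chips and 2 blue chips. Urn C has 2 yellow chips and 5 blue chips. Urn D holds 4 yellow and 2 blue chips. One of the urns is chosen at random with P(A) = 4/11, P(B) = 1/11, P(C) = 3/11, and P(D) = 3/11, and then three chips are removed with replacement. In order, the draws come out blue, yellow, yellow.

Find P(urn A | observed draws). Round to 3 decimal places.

For each hypothesis, P(data | H) works out to: P(data | urn A) = (5/10)(5/10)(5/10) = 0.125; P(data | urn B) = (2/9)(7/9)(7/9) = 0.13443; P(data | urn C) = (5/7)(2/7)(2/7) = 0.058309; P(data | urn D) = (2/6)(4/6)(4/6) = 0.14815.
Weighting by the prior gives 4/11 · 0.125 = 0.045455, 1/11 · 0.13443 = 0.012221, 3/11 · 0.058309 = 0.015902, 3/11 · 0.14815 = 0.040404; these sum to 0.11398.
By Bayes' rule, P(urn A | data) = (0.045455) / (0.11398) = 0.39879.

0.399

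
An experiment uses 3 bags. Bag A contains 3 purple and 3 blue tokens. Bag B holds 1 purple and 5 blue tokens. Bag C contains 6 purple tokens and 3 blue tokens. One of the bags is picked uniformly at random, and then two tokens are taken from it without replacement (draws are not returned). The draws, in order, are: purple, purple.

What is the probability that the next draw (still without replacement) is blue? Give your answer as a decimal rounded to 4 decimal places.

0.5328

Compute the likelihood of the observed sequence for each case: P(data | bag A) = (3/6)(2/5) = 1/5; P(data | bag B) = (1/6)(0/5) = 0; P(data | bag C) = (6/9)(5/8) = 5/12.
Weighting by the prior gives 1/3 · 1/5 = 1/15, 1/3 · 0 = 0, 1/3 · 5/12 = 5/36; summing to 37/180.
Normalising, the posterior is P(bag A | data) = 12/37, P(bag B | data) = 0, P(bag C | data) = 25/37.
Averaging over the posterior, P(blue next | data) = (3/4)(12/37) + (3/7)(25/37) = 138/259.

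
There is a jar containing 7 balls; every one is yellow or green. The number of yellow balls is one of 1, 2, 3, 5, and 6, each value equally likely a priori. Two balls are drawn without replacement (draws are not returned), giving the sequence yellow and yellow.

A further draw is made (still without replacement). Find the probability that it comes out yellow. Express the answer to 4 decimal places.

0.6414

Compute the likelihood of the observed sequence for each case: P(data | r = 1) = (1/7)(0/6) = 0; P(data | r = 2) = (2/7)(1/6) = 1/21; P(data | r = 3) = (3/7)(2/6) = 1/7; P(data | r = 5) = (5/7)(4/6) = 10/21; P(data | r = 6) = (6/7)(5/6) = 5/7.
Weighting by the prior gives 1/5 · 0 = 0, 1/5 · 1/21 = 1/105, 1/5 · 1/7 = 1/35, 1/5 · 10/21 = 2/21, 1/5 · 5/7 = 1/7; with total 29/105.
Normalising, the posterior is P(r = 1 | data) = 0, P(r = 2 | data) = 1/29, P(r = 3 | data) = 3/29, P(r = 5 | data) = 10/29, P(r = 6 | data) = 15/29.
The predictive probability is P(yellow next | data) = (0)(1/29) + (1/5)(3/29) + (3/5)(10/29) + (4/5)(15/29) = 93/145.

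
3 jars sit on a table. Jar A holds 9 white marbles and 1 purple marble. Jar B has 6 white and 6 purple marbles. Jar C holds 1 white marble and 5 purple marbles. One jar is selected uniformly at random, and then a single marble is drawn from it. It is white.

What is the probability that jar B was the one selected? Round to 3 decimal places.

Compute the likelihood of this draw for each case: P(data | jar A) = (9/10) = 9/10; P(data | jar B) = (6/12) = 1/2; P(data | jar C) = (1/6) = 1/6.
The prior-weighted likelihoods are 1/3 · 9/10 = 3/10, 1/3 · 1/2 = 1/6, 1/3 · 1/6 = 1/18; summing to 47/90.
By Bayes' rule, P(jar B | data) = (1/6) / (47/90) = 15/47.

0.319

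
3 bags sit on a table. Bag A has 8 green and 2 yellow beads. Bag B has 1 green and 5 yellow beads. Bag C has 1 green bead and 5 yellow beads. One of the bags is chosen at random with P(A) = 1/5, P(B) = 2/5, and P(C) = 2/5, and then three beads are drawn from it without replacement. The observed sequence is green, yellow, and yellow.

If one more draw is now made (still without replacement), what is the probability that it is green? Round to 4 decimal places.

For each hypothesis, P(data | H) works out to: P(data | bag A) = (8/10)(2/9)(1/8) = 1/45; P(data | bag B) = (1/6)(5/5)(4/4) = 1/6; P(data | bag C) = (1/6)(5/5)(4/4) = 1/6.
The prior-weighted likelihoods are 1/5 · 1/45 = 1/225, 2/5 · 1/6 = 1/15, 2/5 · 1/6 = 1/15; these sum to 31/225.
Normalising, the posterior is P(bag A | data) = 1/31, P(bag B | data) = 15/31, P(bag C | data) = 15/31.
The predictive probability is P(green next | data) = (1)(1/31) + (0)(15/31) + (0)(15/31) = 1/31.

0.0323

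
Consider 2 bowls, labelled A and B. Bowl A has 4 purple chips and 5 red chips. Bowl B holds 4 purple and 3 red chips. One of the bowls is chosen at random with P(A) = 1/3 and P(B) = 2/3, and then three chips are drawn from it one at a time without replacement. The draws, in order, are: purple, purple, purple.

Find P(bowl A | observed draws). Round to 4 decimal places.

For each hypothesis, P(data | H) works out to: P(data | bowl A) = (4/9)(3/8)(2/7) = 1/21; P(data | bowl B) = (4/7)(3/6)(2/5) = 4/35.
The prior-weighted likelihoods are 1/3 · 1/21 = 1/63, 2/3 · 4/35 = 8/105; summing to 29/315.
Therefore the posterior P(bowl A | data) = (1/63) / (29/315) = 5/29.

0.1724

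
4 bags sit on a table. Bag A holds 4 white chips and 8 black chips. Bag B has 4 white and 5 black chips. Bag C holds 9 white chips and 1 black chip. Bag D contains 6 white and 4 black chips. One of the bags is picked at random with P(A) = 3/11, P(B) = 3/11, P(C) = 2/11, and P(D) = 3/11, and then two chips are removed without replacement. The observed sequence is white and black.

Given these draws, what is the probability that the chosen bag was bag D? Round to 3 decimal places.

0.312

Under each hypothesis, the probability of the observed sequence is: P(data | bag A) = (4/12)(8/11) = 8/33; P(data | bag B) = (4/9)(5/8) = 5/18; P(data | bag C) = (9/10)(1/9) = 1/10; P(data | bag D) = (6/10)(4/9) = 4/15.
Weighting by the prior gives 3/11 · 8/33 = 8/121, 3/11 · 5/18 = 5/66, 2/11 · 1/10 = 1/55, 3/11 · 4/15 = 4/55; with total 169/726.
By Bayes' rule, P(bag D | data) = (4/55) / (169/726) = 264/845.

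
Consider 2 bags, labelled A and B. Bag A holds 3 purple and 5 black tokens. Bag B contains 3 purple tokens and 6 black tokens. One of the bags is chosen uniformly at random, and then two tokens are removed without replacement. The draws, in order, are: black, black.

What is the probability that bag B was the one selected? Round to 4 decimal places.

Compute the likelihood of the observed sequence for each case: P(data | bag A) = (5/8)(4/7) = 5/14; P(data | bag B) = (6/9)(5/8) = 5/12.
Multiplying each by its prior: 1/2 · 5/14 = 5/28, 1/2 · 5/12 = 5/24; summing to 65/168.
Therefore the posterior P(bag B | data) = (5/24) / (65/168) = 7/13.

0.5385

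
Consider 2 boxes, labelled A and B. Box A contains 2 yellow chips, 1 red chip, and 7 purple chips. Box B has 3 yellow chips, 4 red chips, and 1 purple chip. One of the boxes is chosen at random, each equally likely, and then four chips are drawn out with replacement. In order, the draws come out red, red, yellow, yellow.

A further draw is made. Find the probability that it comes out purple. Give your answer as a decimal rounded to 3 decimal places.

0.131

Compute the likelihood of the observed sequence for each case: P(data | box A) = (1/10)(1/10)(2/10)(2/10) = 0.0004; P(data | box B) = (4/8)(4/8)(3/8)(3/8) = 0.035156.
Multiplying each by its prior: 1/2 · 0.0004 = 0.0002, 1/2 · 0.035156 = 0.017578; summing to 0.017778.
Normalising, the posterior is P(box A | data) = 0.01125, P(box B | data) = 0.98875.
So P(purple next | data) = Σ P(purple next | H) P(H | data) = (7/10)(0.01125) + (1/8)(0.98875) = 0.13147.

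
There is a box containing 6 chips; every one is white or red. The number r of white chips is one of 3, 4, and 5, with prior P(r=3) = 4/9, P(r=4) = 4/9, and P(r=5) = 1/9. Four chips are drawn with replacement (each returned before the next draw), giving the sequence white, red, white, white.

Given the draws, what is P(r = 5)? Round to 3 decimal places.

0.130

For each hypothesis, P(data | H) works out to: P(data | r = 3) = (3/6)(3/6)(3/6)(3/6) = 0.0625; P(data | r = 4) = (4/6)(2/6)(4/6)(4/6) = 0.098765; P(data | r = 5) = (5/6)(1/6)(5/6)(5/6) = 0.096451.
Weighting by the prior gives 4/9 · 0.0625 = 0.027778, 4/9 · 0.098765 = 0.043896, 1/9 · 0.096451 = 0.010717; these sum to 0.08239.
Therefore the posterior P(r = 5 | data) = (0.010717) / (0.08239) = 0.13007.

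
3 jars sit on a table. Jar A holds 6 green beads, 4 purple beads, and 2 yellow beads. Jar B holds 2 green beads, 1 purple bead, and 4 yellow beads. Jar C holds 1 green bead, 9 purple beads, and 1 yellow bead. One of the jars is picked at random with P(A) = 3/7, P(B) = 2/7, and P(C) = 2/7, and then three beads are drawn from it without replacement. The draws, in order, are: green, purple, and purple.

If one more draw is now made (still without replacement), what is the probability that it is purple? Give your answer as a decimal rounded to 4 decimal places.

The likelihood of the observed sequence under each hypothesis: P(data | jar A) = (6/12)(4/11)(3/10) = 3/55; P(data | jar B) = (2/7)(1/6)(0/5) = 0; P(data | jar C) = (1/11)(9/10)(8/9) = 4/55.
Multiplying each by its prior: 3/7 · 3/55 = 9/385, 2/7 · 0 = 0, 2/7 · 4/55 = 8/385; summing to 17/385.
Normalising, the posterior is P(jar A | data) = 9/17, P(jar B | data) = 0, P(jar C | data) = 8/17.
The predictive probability is P(purple next | data) = (2/9)(9/17) + (7/8)(8/17) = 9/17.

0.5294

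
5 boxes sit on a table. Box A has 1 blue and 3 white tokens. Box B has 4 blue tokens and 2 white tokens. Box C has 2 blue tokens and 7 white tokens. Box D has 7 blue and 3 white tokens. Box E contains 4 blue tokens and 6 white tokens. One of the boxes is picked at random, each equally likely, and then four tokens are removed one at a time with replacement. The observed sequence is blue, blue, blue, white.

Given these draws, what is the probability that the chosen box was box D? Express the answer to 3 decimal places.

0.395

Under each hypothesis, the probability of the observed sequence is: P(data | box A) = (1/4)(1/4)(1/4)(3/4) = 0.011719; P(data | box B) = (4/6)(4/6)(4/6)(2/6) = 0.098765; P(data | box C) = (2/9)(2/9)(2/9)(7/9) = 0.0085353; P(data | box D) = (7/10)(7/10)(7/10)(3/10) = 0.1029; P(data | box E) = (4/10)(4/10)(4/10)(6/10) = 0.0384.
The prior-weighted likelihoods are 1/5 · 0.011719 = 0.0023437, 1/5 · 0.098765 = 0.019753, 1/5 · 0.0085353 = 0.0017071, 1/5 · 0.1029 = 0.02058, 1/5 · 0.0384 = 0.00768; with total 0.052064.
By Bayes' rule, P(box D | data) = (0.02058) / (0.052064) = 0.39528.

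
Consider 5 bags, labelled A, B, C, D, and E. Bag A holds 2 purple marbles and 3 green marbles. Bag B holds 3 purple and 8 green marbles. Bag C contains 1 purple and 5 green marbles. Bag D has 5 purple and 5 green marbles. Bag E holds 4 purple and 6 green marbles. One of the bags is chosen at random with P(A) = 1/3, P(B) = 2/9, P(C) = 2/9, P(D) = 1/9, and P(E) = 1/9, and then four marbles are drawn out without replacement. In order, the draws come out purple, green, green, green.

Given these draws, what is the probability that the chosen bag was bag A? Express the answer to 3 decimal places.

For each hypothesis, P(data | H) works out to: P(data | bag A) = (2/5)(3/4)(2/3)(1/2) = 0.1; P(data | bag B) = (3/11)(8/10)(7/9)(6/8) = 0.12727; P(data | bag C) = (1/6)(5/5)(4/4)(3/3) = 0.16667; P(data | bag D) = (5/10)(5/9)(4/8)(3/7) = 0.059524; P(data | bag E) = (4/10)(6/9)(5/8)(4/7) = 0.095238.
Weighting by the prior gives 1/3 · 0.1 = 0.033333, 2/9 · 0.12727 = 0.028283, 2/9 · 0.16667 = 0.037037, 1/9 · 0.059524 = 0.0066138, 1/9 · 0.095238 = 0.010582; these sum to 0.11585.
Hence P(bag A | data) = (0.033333) / (0.11585) = 0.28773.

0.288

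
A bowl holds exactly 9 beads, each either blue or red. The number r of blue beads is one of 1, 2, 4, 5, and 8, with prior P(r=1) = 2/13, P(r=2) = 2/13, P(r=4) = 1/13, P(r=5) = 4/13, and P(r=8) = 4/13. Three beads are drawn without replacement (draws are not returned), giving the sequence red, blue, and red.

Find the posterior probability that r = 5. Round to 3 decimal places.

0.400

For each hypothesis, P(data | H) works out to: P(data | r = 1) = (8/9)(1/8)(7/7) = 1/9; P(data | r = 2) = (7/9)(2/8)(6/7) = 1/6; P(data | r = 4) = (5/9)(4/8)(4/7) = 10/63; P(data | r = 5) = (4/9)(5/8)(3/7) = 5/42; P(data | r = 8) = (1/9)(8/8)(0/7) = 0.
Weighting by the prior gives 2/13 · 1/9 = 2/117, 2/13 · 1/6 = 1/39, 1/13 · 10/63 = 10/819, 4/13 · 5/42 = 10/273, 4/13 · 0 = 0; with total 25/273.
Hence P(r = 5 | data) = (10/273) / (25/273) = 2/5.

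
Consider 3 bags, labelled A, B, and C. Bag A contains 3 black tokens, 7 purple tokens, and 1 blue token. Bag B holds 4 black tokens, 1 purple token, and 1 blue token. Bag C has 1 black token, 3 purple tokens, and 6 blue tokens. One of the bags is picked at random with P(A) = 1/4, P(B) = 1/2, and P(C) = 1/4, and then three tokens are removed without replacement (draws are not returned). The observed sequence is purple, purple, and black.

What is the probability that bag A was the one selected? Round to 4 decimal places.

0.9385

The likelihood of the observed sequence under each hypothesis: P(data | bag A) = (7/11)(6/10)(3/9) = 0.12727; P(data | bag B) = (1/6)(0/5) = 0; P(data | bag C) = (3/10)(2/9)(1/8) = 0.0083333.
The prior-weighted likelihoods are 1/4 · 0.12727 = 0.031818, 1/2 · 0 = 0, 1/4 · 0.0083333 = 0.0020833; with total 0.033902.
So P(bag A | data) = (0.031818) / (0.033902) = 0.93855.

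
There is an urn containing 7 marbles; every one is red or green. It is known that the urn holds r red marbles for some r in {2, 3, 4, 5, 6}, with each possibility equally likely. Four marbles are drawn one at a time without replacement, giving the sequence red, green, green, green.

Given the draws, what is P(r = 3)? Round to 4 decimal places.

0.3333

The likelihood of the observed sequence under each hypothesis: P(data | r = 2) = (2/7)(5/6)(4/5)(3/4) = 1/7; P(data | r = 3) = (3/7)(4/6)(3/5)(2/4) = 3/35; P(data | r = 4) = (4/7)(3/6)(2/5)(1/4) = 1/35; P(data | r = 5) = (5/7)(2/6)(1/5)(0/4) = 0; P(data | r = 6) = (6/7)(1/6)(0/5) = 0.
Multiplying each by its prior: 1/5 · 1/7 = 1/35, 1/5 · 3/35 = 3/175, 1/5 · 1/35 = 1/175, 1/5 · 0 = 0, 1/5 · 0 = 0; these sum to 9/175.
Therefore the posterior P(r = 3 | data) = (3/175) / (9/175) = 1/3.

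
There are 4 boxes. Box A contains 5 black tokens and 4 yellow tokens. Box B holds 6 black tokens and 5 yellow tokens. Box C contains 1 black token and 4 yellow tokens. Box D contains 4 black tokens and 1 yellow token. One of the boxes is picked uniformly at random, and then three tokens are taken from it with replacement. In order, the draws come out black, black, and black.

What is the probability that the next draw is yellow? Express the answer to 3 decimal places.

Compute the likelihood of the observed sequence for each case: P(data | box A) = (5/9)(5/9)(5/9) = 0.17147; P(data | box B) = (6/11)(6/11)(6/11) = 0.16228; P(data | box C) = (1/5)(1/5)(1/5) = 0.008; P(data | box D) = (4/5)(4/5)(4/5) = 0.512.
Weighting by the prior gives 1/4 · 0.17147 = 0.042867, 1/4 · 0.16228 = 0.040571, 1/4 · 0.008 = 0.002, 1/4 · 0.512 = 0.128; summing to 0.21344.
The posterior is then P(box A | data) = 0.20084, P(box B | data) = 0.19008, P(box C | data) = 0.0093704, P(box D | data) = 0.59971.
So P(yellow next | data) = Σ P(yellow next | H) P(H | data) = (4/9)(0.20084) + (5/11)(0.19008) + (4/5)(0.0093704) + (1/5)(0.59971) = 0.3031.

0.303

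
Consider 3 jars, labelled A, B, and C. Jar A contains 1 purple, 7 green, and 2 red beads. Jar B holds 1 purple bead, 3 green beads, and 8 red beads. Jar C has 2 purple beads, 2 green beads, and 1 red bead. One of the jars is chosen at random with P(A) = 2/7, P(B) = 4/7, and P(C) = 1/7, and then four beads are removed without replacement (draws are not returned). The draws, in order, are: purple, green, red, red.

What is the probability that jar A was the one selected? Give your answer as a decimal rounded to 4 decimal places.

Under each hypothesis, the probability of the observed sequence is: P(data | jar A) = (1/10)(7/9)(2/8)(1/7) = 0.0027778; P(data | jar B) = (1/12)(3/11)(8/10)(7/9) = 0.014141; P(data | jar C) = (2/5)(2/4)(1/3)(0/2) = 0.
The prior-weighted likelihoods are 2/7 · 0.0027778 = 0.00079365, 4/7 · 0.014141 = 0.0080808, 1/7 · 0 = 0; with total 0.0088745.
Hence P(jar A | data) = (0.00079365) / (0.0088745) = 0.089431.

0.0894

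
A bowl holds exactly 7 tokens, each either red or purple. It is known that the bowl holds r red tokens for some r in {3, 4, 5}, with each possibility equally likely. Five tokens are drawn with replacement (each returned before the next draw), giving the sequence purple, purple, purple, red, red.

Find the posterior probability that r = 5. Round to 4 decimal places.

0.1656

Compute the likelihood of the observed sequence for each case: P(data | r = 3) = (4/7)(4/7)(4/7)(3/7)(3/7) = 0.034271; P(data | r = 4) = (3/7)(3/7)(3/7)(4/7)(4/7) = 0.025704; P(data | r = 5) = (2/7)(2/7)(2/7)(5/7)(5/7) = 0.0119.
Multiplying each by its prior: 1/3 · 0.034271 = 0.011424, 1/3 · 0.025704 = 0.0085679, 1/3 · 0.0119 = 0.0039666; summing to 0.023958.
So P(r = 5 | data) = (0.0039666) / (0.023958) = 0.16556.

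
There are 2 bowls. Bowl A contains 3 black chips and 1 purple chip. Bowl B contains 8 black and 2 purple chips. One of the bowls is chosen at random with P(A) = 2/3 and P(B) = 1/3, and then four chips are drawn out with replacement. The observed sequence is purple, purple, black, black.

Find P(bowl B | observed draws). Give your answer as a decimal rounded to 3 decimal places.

0.267

Compute the likelihood of the observed sequence for each case: P(data | bowl A) = (1/4)(1/4)(3/4)(3/4) = 0.035156; P(data | bowl B) = (2/10)(2/10)(8/10)(8/10) = 0.0256.
The prior-weighted likelihoods are 2/3 · 0.035156 = 0.023438, 1/3 · 0.0256 = 0.0085333; with total 0.031971.
Hence P(bowl B | data) = (0.0085333) / (0.031971) = 0.26691.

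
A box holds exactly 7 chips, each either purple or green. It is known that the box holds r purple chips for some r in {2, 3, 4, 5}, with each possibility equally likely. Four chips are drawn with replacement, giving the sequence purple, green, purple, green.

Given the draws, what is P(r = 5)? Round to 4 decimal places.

0.2049

The likelihood of the observed sequence under each hypothesis: P(data | r = 2) = (2/7)(5/7)(2/7)(5/7) = 0.041649; P(data | r = 3) = (3/7)(4/7)(3/7)(4/7) = 0.059975; P(data | r = 4) = (4/7)(3/7)(4/7)(3/7) = 0.059975; P(data | r = 5) = (5/7)(2/7)(5/7)(2/7) = 0.041649.
Weighting by the prior gives 1/4 · 0.041649 = 0.010412, 1/4 · 0.059975 = 0.014994, 1/4 · 0.059975 = 0.014994, 1/4 · 0.041649 = 0.010412; summing to 0.050812.
By Bayes' rule, P(r = 5 | data) = (0.010412) / (0.050812) = 0.20492.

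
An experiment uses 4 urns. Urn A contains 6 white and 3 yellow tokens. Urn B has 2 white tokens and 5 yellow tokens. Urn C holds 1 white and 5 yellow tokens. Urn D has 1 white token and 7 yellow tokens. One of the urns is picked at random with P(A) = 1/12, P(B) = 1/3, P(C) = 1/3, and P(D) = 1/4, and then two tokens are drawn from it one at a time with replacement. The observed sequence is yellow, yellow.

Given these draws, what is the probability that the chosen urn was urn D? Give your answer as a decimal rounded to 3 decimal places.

0.318

Under each hypothesis, the probability of the observed sequence is: P(data | urn A) = (3/9)(3/9) = 0.11111; P(data | urn B) = (5/7)(5/7) = 0.5102; P(data | urn C) = (5/6)(5/6) = 0.69444; P(data | urn D) = (7/8)(7/8) = 0.76562.
Multiplying each by its prior: 1/12 · 0.11111 = 0.0092593, 1/3 · 0.5102 = 0.17007, 1/3 · 0.69444 = 0.23148, 1/4 · 0.76562 = 0.19141; these sum to 0.60222.
So P(urn D | data) = (0.19141) / (0.60222) = 0.31784.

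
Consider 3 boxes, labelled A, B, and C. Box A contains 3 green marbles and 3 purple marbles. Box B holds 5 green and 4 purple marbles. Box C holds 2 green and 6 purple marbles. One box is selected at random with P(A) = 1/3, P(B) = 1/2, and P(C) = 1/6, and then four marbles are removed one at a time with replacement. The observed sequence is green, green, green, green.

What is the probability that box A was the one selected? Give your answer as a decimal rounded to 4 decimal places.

The likelihood of the observed sequence under each hypothesis: P(data | box A) = (3/6)(3/6)(3/6)(3/6) = 0.0625; P(data | box B) = (5/9)(5/9)(5/9)(5/9) = 0.09526; P(data | box C) = (2/8)(2/8)(2/8)(2/8) = 0.0039062.
Weighting by the prior gives 1/3 · 0.0625 = 0.020833, 1/2 · 0.09526 = 0.04763, 1/6 · 0.0039062 = 0.00065104; these sum to 0.069114.
So P(box A | data) = (0.020833) / (0.069114) = 0.30143.

0.3014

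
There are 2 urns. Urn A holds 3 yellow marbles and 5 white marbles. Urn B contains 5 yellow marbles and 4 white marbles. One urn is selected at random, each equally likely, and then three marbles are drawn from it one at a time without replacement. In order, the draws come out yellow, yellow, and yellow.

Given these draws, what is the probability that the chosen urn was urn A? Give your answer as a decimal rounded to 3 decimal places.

0.130

Under each hypothesis, the probability of the observed sequence is: P(data | urn A) = (3/8)(2/7)(1/6) = 1/56; P(data | urn B) = (5/9)(4/8)(3/7) = 5/42.
Weighting by the prior gives 1/2 · 1/56 = 1/112, 1/2 · 5/42 = 5/84; summing to 23/336.
By Bayes' rule, P(urn A | data) = (1/112) / (23/336) = 3/23.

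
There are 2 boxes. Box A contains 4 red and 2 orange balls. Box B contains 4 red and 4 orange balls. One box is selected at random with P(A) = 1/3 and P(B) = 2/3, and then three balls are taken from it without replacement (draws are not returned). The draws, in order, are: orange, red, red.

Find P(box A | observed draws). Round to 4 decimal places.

0.4118

For each hypothesis, P(data | H) works out to: P(data | box A) = (2/6)(4/5)(3/4) = 1/5; P(data | box B) = (4/8)(4/7)(3/6) = 1/7.
The prior-weighted likelihoods are 1/3 · 1/5 = 1/15, 2/3 · 1/7 = 2/21; with total 17/105.
Hence P(box A | data) = (1/15) / (17/105) = 7/17.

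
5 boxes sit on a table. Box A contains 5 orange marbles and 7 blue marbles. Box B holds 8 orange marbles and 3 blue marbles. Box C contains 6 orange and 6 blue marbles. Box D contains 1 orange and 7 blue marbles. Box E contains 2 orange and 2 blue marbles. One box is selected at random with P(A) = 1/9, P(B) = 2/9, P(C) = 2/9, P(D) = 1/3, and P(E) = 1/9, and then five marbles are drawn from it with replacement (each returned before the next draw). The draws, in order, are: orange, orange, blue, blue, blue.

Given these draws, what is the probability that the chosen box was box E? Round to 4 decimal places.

For each hypothesis, P(data | H) works out to: P(data | box A) = (5/12)(5/12)(7/12)(7/12)(7/12) = 0.034461; P(data | box B) = (8/11)(8/11)(3/11)(3/11)(3/11) = 0.01073; P(data | box C) = (6/12)(6/12)(6/12)(6/12)(6/12) = 0.03125; P(data | box D) = (1/8)(1/8)(7/8)(7/8)(7/8) = 0.010468; P(data | box E) = (2/4)(2/4)(2/4)(2/4)(2/4) = 0.03125.
Multiplying each by its prior: 1/9 · 0.034461 = 0.003829, 2/9 · 0.01073 = 0.0023843, 2/9 · 0.03125 = 0.0069444, 1/3 · 0.010468 = 0.0034892, 1/9 · 0.03125 = 0.0034722; summing to 0.020119.
Therefore the posterior P(box E | data) = (0.0034722) / (0.020119) = 0.17258.

0.1726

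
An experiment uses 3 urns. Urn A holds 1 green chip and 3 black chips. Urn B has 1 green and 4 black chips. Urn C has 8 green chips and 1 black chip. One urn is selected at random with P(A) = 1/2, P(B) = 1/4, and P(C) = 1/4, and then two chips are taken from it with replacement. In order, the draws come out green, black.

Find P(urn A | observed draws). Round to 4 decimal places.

0.5917

For each hypothesis, P(data | H) works out to: P(data | urn A) = (1/4)(3/4) = 0.1875; P(data | urn B) = (1/5)(4/5) = 0.16; P(data | urn C) = (8/9)(1/9) = 0.098765.
Multiplying each by its prior: 1/2 · 0.1875 = 0.09375, 1/4 · 0.16 = 0.04, 1/4 · 0.098765 = 0.024691; summing to 0.15844.
By Bayes' rule, P(urn A | data) = (0.09375) / (0.15844) = 0.5917.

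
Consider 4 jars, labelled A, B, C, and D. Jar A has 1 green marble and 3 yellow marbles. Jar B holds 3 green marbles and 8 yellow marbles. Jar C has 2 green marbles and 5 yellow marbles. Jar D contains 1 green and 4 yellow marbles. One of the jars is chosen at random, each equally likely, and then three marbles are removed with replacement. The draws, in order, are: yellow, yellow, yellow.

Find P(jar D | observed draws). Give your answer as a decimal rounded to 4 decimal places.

0.3042

The likelihood of the observed sequence under each hypothesis: P(data | jar A) = (3/4)(3/4)(3/4) = 0.42188; P(data | jar B) = (8/11)(8/11)(8/11) = 0.38467; P(data | jar C) = (5/7)(5/7)(5/7) = 0.36443; P(data | jar D) = (4/5)(4/5)(4/5) = 0.512.
Weighting by the prior gives 1/4 · 0.42188 = 0.10547, 1/4 · 0.38467 = 0.096168, 1/4 · 0.36443 = 0.091108, 1/4 · 0.512 = 0.128; summing to 0.42074.
By Bayes' rule, P(jar D | data) = (0.128) / (0.42074) = 0.30422.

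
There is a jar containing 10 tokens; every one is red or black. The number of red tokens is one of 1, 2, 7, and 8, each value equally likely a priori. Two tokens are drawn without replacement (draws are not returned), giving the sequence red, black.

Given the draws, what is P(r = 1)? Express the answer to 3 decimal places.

Under each hypothesis, the probability of the observed sequence is: P(data | r = 1) = (1/10)(9/9) = 1/10; P(data | r = 2) = (2/10)(8/9) = 8/45; P(data | r = 7) = (7/10)(3/9) = 7/30; P(data | r = 8) = (8/10)(2/9) = 8/45.
The prior-weighted likelihoods are 1/4 · 1/10 = 1/40, 1/4 · 8/45 = 2/45, 1/4 · 7/30 = 7/120, 1/4 · 8/45 = 2/45; these sum to 31/180.
By Bayes' rule, P(r = 1 | data) = (1/40) / (31/180) = 9/62.

0.145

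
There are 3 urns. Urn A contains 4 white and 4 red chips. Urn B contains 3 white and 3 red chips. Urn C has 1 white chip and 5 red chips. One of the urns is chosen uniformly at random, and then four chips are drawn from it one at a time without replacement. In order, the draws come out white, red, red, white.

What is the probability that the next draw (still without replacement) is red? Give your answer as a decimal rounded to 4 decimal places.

0.5000

The likelihood of the observed sequence under each hypothesis: P(data | urn A) = (4/8)(4/7)(3/6)(3/5) = 3/35; P(data | urn B) = (3/6)(3/5)(2/4)(2/3) = 1/10; P(data | urn C) = (1/6)(5/5)(4/4)(0/3) = 0.
Multiplying each by its prior: 1/3 · 3/35 = 1/35, 1/3 · 1/10 = 1/30, 1/3 · 0 = 0; with total 13/210.
The posterior is then P(urn A | data) = 6/13, P(urn B | data) = 7/13, P(urn C | data) = 0.
So P(red next | data) = Σ P(red next | H) P(H | data) = (1/2)(6/13) + (1/2)(7/13) = 1/2.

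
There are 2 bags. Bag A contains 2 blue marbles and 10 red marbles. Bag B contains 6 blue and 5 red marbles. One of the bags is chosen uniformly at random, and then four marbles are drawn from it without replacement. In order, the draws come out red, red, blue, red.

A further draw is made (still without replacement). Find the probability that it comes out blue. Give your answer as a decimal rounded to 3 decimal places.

Under each hypothesis, the probability of the observed sequence is: P(data | bag A) = (10/12)(9/11)(2/10)(8/9) = 4/33; P(data | bag B) = (5/11)(4/10)(6/9)(3/8) = 1/22.
The prior-weighted likelihoods are 1/2 · 4/33 = 2/33, 1/2 · 1/22 = 1/44; summing to 1/12.
Dividing through by the total gives posterior P(bag A | data) = 8/11, P(bag B | data) = 3/11.
Averaging over the posterior, P(blue next | data) = (1/8)(8/11) + (5/7)(3/11) = 2/7.

0.286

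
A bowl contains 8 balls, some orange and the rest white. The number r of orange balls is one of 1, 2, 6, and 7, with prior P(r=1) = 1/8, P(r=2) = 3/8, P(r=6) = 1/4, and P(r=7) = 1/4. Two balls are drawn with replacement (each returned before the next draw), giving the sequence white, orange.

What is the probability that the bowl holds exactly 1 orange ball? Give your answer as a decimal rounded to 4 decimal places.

0.0864

For each hypothesis, P(data | H) works out to: P(data | r = 1) = (7/8)(1/8) = 7/64; P(data | r = 2) = (6/8)(2/8) = 3/16; P(data | r = 6) = (2/8)(6/8) = 3/16; P(data | r = 7) = (1/8)(7/8) = 7/64.
Weighting by the prior gives 1/8 · 7/64 = 7/512, 3/8 · 3/16 = 9/128, 1/4 · 3/16 = 3/64, 1/4 · 7/64 = 7/256; summing to 81/512.
Hence P(r = 1 | data) = (7/512) / (81/512) = 7/81.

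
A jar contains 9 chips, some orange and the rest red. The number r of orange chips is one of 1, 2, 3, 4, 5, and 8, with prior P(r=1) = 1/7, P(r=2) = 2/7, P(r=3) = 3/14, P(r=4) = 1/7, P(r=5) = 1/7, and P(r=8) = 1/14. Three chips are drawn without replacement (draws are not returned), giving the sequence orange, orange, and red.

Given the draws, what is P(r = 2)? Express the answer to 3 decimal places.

Under each hypothesis, the probability of the observed sequence is: P(data | r = 1) = (1/9)(0/8) = 0; P(data | r = 2) = (2/9)(1/8)(7/7) = 0.027778; P(data | r = 3) = (3/9)(2/8)(6/7) = 0.071429; P(data | r = 4) = (4/9)(3/8)(5/7) = 0.11905; P(data | r = 5) = (5/9)(4/8)(4/7) = 0.15873; P(data | r = 8) = (8/9)(7/8)(1/7) = 0.11111.
Multiplying each by its prior: 1/7 · 0 = 0, 2/7 · 0.027778 = 0.0079365, 3/14 · 0.071429 = 0.015306, 1/7 · 0.11905 = 0.017007, 1/7 · 0.15873 = 0.022676, 1/14 · 0.11111 = 0.0079365; these sum to 0.070862.
So P(r = 2 | data) = (0.0079365) / (0.070862) = 0.112.

0.112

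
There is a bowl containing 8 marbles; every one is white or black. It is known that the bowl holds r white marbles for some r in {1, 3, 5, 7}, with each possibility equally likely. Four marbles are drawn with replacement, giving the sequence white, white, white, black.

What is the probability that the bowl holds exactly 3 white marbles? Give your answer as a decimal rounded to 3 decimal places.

For each hypothesis, P(data | H) works out to: P(data | r = 1) = (1/8)(1/8)(1/8)(7/8) = 0.001709; P(data | r = 3) = (3/8)(3/8)(3/8)(5/8) = 0.032959; P(data | r = 5) = (5/8)(5/8)(5/8)(3/8) = 0.091553; P(data | r = 7) = (7/8)(7/8)(7/8)(1/8) = 0.08374.
Weighting by the prior gives 1/4 · 0.001709 = 0.00042725, 1/4 · 0.032959 = 0.0082397, 1/4 · 0.091553 = 0.022888, 1/4 · 0.08374 = 0.020935; these sum to 0.05249.
By Bayes' rule, P(r = 3 | data) = (0.0082397) / (0.05249) = 0.15698.

0.157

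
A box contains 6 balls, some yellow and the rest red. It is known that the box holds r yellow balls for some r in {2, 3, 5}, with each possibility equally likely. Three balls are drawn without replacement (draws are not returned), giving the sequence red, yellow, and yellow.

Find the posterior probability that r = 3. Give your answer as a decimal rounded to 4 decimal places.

Under each hypothesis, the probability of the observed sequence is: P(data | r = 2) = (4/6)(2/5)(1/4) = 1/15; P(data | r = 3) = (3/6)(3/5)(2/4) = 3/20; P(data | r = 5) = (1/6)(5/5)(4/4) = 1/6.
Multiplying each by its prior: 1/3 · 1/15 = 1/45, 1/3 · 3/20 = 1/20, 1/3 · 1/6 = 1/18; these sum to 23/180.
So P(r = 3 | data) = (1/20) / (23/180) = 9/23.

0.3913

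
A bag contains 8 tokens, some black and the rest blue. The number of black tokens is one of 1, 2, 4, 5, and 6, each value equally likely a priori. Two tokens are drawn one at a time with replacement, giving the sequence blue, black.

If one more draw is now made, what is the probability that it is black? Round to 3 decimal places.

0.488

The likelihood of the observed sequence under each hypothesis: P(data | r = 1) = (7/8)(1/8) = 7/64; P(data | r = 2) = (6/8)(2/8) = 3/16; P(data | r = 4) = (4/8)(4/8) = 1/4; P(data | r = 5) = (3/8)(5/8) = 15/64; P(data | r = 6) = (2/8)(6/8) = 3/16.
Weighting by the prior gives 1/5 · 7/64 = 7/320, 1/5 · 3/16 = 3/80, 1/5 · 1/4 = 1/20, 1/5 · 15/64 = 3/64, 1/5 · 3/16 = 3/80; with total 31/160.
Dividing through by the total gives posterior P(r = 1 | data) = 7/62, P(r = 2 | data) = 6/31, P(r = 4 | data) = 8/31, P(r = 5 | data) = 15/62, P(r = 6 | data) = 6/31.
The predictive probability is P(black next | data) = (1/8)(7/62) + (1/4)(6/31) + (1/2)(8/31) + (5/8)(15/62) + (3/4)(6/31) = 121/248.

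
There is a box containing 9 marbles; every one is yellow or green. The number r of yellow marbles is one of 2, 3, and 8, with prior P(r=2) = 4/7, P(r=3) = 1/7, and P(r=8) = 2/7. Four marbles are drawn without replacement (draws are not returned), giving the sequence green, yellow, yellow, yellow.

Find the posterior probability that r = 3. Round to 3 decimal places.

0.051

For each hypothesis, P(data | H) works out to: P(data | r = 2) = (7/9)(2/8)(1/7)(0/6) = 0; P(data | r = 3) = (6/9)(3/8)(2/7)(1/6) = 0.011905; P(data | r = 8) = (1/9)(8/8)(7/7)(6/6) = 0.11111.
Multiplying each by its prior: 4/7 · 0 = 0, 1/7 · 0.011905 = 0.0017007, 2/7 · 0.11111 = 0.031746; these sum to 0.033447.
So P(r = 3 | data) = (0.0017007) / (0.033447) = 0.050847.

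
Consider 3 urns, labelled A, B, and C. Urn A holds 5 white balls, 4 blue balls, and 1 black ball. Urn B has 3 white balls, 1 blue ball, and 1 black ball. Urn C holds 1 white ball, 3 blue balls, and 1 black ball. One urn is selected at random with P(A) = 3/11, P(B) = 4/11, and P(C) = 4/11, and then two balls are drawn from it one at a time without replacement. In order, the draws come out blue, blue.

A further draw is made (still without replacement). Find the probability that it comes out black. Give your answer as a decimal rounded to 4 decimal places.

The likelihood of the observed sequence under each hypothesis: P(data | urn A) = (4/10)(3/9) = 2/15; P(data | urn B) = (1/5)(0/4) = 0; P(data | urn C) = (3/5)(2/4) = 3/10.
Multiplying each by its prior: 3/11 · 2/15 = 2/55, 4/11 · 0 = 0, 4/11 · 3/10 = 6/55; summing to 8/55.
The posterior is then P(urn A | data) = 1/4, P(urn B | data) = 0, P(urn C | data) = 3/4.
Averaging over the posterior, P(black next | data) = (1/8)(1/4) + (1/3)(3/4) = 9/32.

0.2813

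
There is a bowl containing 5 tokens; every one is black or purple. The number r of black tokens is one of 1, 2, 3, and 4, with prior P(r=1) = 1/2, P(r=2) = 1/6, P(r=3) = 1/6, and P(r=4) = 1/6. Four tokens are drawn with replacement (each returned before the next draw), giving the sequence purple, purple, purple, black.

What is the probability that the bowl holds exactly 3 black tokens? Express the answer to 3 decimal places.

0.088

The likelihood of the observed sequence under each hypothesis: P(data | r = 1) = (4/5)(4/5)(4/5)(1/5) = 0.1024; P(data | r = 2) = (3/5)(3/5)(3/5)(2/5) = 0.0864; P(data | r = 3) = (2/5)(2/5)(2/5)(3/5) = 0.0384; P(data | r = 4) = (1/5)(1/5)(1/5)(4/5) = 0.0064.
Multiplying each by its prior: 1/2 · 0.1024 = 0.0512, 1/6 · 0.0864 = 0.0144, 1/6 · 0.0384 = 0.0064, 1/6 · 0.0064 = 0.0010667; with total 0.073067.
By Bayes' rule, P(r = 3 | data) = (0.0064) / (0.073067) = 0.087591.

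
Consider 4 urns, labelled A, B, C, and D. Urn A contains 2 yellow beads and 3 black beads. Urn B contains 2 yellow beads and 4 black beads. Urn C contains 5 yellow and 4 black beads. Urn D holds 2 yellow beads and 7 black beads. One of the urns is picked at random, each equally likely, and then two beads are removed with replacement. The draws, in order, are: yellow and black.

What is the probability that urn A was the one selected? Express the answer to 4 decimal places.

0.2721

For each hypothesis, P(data | H) works out to: P(data | urn A) = (2/5)(3/5) = 0.24; P(data | urn B) = (2/6)(4/6) = 0.22222; P(data | urn C) = (5/9)(4/9) = 0.24691; P(data | urn D) = (2/9)(7/9) = 0.17284.
Weighting by the prior gives 1/4 · 0.24 = 0.06, 1/4 · 0.22222 = 0.055556, 1/4 · 0.24691 = 0.061728, 1/4 · 0.17284 = 0.04321; these sum to 0.22049.
Therefore the posterior P(urn A | data) = (0.06) / (0.22049) = 0.27212.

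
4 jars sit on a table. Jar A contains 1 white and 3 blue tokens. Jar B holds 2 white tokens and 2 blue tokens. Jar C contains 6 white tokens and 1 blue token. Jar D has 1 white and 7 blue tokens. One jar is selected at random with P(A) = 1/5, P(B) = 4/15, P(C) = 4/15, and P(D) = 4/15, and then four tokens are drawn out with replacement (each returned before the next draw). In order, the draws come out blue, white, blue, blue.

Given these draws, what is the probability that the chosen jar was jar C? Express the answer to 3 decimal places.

Under each hypothesis, the probability of the observed sequence is: P(data | jar A) = (3/4)(1/4)(3/4)(3/4) = 0.10547; P(data | jar B) = (2/4)(2/4)(2/4)(2/4) = 0.0625; P(data | jar C) = (1/7)(6/7)(1/7)(1/7) = 0.002499; P(data | jar D) = (7/8)(1/8)(7/8)(7/8) = 0.08374.
The prior-weighted likelihoods are 1/5 · 0.10547 = 0.021094, 4/15 · 0.0625 = 0.016667, 4/15 · 0.002499 = 0.00066639, 4/15 · 0.08374 = 0.022331; summing to 0.060758.
So P(jar C | data) = (0.00066639) / (0.060758) = 0.010968.

0.011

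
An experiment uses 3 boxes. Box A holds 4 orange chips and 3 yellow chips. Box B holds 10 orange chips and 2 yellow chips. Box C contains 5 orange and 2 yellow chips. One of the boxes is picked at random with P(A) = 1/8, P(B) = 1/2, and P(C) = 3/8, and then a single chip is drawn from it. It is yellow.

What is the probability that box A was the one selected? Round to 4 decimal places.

0.2195

For each hypothesis, P(data | H) works out to: P(data | box A) = (3/7) = 3/7; P(data | box B) = (2/12) = 1/6; P(data | box C) = (2/7) = 2/7.
Weighting by the prior gives 1/8 · 3/7 = 3/56, 1/2 · 1/6 = 1/12, 3/8 · 2/7 = 3/28; summing to 41/168.
By Bayes' rule, P(box A | data) = (3/56) / (41/168) = 9/41.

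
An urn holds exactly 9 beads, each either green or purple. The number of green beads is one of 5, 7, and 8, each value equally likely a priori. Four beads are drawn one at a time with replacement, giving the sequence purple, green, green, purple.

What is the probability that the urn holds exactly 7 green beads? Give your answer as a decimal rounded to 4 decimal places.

0.2970

The likelihood of the observed sequence under each hypothesis: P(data | r = 5) = (4/9)(5/9)(5/9)(4/9) = 0.060966; P(data | r = 7) = (2/9)(7/9)(7/9)(2/9) = 0.029873; P(data | r = 8) = (1/9)(8/9)(8/9)(1/9) = 0.0097546.
The prior-weighted likelihoods are 1/3 · 0.060966 = 0.020322, 1/3 · 0.029873 = 0.0099578, 1/3 · 0.0097546 = 0.0032515; with total 0.033531.
So P(r = 7 | data) = (0.0099578) / (0.033531) = 0.29697.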